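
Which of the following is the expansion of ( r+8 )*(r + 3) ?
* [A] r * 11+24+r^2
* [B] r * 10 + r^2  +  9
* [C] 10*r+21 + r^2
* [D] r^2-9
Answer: A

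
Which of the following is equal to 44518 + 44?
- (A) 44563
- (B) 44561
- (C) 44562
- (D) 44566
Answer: C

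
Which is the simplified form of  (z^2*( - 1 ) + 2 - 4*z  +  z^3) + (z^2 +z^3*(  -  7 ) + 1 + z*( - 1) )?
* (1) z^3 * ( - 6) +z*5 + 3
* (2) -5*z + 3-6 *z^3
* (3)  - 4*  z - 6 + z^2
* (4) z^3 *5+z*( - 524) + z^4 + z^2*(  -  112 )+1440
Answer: 2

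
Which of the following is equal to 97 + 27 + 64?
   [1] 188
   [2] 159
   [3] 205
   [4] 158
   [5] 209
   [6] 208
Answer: 1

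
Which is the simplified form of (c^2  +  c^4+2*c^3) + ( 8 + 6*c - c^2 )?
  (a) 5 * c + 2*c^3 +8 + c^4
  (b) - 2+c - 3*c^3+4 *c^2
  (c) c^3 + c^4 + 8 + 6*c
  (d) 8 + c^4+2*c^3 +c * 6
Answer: d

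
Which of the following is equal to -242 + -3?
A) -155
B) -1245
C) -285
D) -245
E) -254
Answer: D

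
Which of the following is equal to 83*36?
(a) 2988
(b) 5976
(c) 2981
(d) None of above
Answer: a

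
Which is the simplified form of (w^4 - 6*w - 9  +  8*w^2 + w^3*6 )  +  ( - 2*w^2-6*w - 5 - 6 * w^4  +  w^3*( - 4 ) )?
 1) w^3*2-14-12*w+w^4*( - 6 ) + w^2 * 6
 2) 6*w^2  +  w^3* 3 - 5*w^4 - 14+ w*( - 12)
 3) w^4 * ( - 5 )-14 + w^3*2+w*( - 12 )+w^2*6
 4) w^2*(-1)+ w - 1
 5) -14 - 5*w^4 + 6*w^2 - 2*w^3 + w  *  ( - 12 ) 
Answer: 3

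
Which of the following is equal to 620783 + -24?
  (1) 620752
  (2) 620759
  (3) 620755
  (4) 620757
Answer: 2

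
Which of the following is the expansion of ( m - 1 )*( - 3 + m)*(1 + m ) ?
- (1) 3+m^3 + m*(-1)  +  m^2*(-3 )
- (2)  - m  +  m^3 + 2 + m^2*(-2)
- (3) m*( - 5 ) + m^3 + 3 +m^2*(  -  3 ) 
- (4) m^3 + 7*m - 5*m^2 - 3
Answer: 1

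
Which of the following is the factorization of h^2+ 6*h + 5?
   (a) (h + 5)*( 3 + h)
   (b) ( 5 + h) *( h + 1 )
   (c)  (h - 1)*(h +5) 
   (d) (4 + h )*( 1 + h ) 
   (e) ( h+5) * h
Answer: b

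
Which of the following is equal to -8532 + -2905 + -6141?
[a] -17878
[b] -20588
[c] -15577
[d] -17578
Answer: d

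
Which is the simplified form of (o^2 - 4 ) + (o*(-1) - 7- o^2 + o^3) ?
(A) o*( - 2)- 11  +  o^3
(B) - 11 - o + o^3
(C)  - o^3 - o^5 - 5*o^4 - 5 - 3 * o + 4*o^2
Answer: B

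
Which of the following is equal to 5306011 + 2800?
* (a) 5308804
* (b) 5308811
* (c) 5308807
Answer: b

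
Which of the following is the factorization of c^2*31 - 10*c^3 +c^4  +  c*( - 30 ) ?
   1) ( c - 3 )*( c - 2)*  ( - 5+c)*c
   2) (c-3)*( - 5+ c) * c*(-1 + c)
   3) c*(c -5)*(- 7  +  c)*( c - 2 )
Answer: 1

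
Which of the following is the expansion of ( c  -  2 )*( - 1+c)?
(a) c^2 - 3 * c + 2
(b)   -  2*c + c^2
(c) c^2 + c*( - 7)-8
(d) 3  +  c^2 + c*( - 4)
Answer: a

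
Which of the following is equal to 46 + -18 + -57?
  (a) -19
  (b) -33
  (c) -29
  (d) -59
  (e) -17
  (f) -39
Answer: c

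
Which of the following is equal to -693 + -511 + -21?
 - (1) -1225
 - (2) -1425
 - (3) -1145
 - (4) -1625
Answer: 1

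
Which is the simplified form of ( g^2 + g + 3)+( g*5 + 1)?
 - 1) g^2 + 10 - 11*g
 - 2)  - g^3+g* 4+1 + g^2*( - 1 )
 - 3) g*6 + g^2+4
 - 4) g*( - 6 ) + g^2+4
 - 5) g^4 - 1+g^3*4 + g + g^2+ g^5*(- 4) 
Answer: 3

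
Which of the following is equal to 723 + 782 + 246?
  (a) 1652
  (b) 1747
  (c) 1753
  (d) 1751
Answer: d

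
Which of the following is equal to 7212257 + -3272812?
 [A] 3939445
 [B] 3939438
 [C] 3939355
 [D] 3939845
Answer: A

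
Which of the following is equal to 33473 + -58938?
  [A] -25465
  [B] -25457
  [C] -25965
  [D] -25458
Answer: A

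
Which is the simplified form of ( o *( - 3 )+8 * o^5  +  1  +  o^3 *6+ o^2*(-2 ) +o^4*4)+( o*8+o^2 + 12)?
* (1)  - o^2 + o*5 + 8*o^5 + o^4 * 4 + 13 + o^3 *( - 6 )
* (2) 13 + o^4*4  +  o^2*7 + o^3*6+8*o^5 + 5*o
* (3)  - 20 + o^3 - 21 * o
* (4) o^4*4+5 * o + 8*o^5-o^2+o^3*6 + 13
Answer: 4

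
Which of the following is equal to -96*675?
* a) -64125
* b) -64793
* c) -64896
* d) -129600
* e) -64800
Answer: e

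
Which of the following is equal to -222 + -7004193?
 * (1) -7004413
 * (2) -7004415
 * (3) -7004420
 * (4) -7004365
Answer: 2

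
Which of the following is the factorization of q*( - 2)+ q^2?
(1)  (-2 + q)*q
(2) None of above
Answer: 1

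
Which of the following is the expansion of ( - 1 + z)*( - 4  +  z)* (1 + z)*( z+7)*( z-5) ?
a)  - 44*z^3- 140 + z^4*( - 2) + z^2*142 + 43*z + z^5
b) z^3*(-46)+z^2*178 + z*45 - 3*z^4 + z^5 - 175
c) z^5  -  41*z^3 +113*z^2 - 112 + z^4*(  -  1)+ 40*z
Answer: a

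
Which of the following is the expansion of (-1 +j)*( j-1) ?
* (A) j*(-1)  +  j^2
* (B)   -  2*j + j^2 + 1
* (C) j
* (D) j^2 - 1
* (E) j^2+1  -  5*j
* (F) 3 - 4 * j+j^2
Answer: B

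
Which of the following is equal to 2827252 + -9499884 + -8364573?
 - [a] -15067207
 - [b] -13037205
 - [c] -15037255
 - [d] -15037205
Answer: d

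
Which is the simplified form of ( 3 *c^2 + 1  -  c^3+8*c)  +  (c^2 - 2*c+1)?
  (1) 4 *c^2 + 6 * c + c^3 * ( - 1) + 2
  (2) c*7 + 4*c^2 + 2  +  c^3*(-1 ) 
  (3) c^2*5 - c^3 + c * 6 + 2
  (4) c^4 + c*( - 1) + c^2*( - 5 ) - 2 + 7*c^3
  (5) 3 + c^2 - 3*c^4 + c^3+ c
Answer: 1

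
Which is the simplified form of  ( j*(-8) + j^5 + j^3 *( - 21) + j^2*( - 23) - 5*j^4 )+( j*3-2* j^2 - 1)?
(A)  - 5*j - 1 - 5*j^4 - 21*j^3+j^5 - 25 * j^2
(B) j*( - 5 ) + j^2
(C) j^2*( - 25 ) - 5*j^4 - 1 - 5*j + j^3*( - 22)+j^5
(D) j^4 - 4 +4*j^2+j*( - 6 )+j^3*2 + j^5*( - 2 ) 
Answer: A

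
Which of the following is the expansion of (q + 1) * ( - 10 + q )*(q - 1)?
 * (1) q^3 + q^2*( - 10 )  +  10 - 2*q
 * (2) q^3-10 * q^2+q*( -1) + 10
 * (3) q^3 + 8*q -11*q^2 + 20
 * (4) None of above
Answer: 2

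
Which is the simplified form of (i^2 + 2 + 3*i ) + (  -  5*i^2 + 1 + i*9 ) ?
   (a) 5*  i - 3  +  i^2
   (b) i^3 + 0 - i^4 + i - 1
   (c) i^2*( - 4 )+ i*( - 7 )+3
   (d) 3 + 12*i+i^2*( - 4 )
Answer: d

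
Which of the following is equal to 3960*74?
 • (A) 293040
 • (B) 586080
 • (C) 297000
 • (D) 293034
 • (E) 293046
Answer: A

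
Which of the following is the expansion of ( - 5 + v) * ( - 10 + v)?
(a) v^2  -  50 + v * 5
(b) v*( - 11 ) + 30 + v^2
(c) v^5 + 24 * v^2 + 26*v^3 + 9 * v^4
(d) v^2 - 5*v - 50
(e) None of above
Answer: e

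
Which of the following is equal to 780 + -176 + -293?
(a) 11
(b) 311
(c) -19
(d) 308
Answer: b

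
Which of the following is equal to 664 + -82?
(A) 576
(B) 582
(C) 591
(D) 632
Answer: B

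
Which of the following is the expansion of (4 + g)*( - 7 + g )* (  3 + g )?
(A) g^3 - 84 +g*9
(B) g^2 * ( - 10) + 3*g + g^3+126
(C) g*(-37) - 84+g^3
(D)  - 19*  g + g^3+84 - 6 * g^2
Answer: C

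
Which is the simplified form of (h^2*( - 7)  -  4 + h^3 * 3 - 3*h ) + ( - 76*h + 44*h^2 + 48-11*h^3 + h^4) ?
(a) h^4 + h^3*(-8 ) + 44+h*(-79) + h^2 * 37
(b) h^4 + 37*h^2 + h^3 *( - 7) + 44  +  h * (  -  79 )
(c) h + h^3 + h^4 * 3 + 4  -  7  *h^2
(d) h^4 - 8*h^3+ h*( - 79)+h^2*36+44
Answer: a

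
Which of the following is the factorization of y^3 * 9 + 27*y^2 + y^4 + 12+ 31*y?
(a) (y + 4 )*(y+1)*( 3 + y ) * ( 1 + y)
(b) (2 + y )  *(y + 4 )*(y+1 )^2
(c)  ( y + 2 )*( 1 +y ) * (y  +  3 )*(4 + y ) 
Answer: a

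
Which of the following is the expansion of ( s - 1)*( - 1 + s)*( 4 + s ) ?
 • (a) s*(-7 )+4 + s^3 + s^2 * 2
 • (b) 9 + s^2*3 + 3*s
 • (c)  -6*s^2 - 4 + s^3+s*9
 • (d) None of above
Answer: a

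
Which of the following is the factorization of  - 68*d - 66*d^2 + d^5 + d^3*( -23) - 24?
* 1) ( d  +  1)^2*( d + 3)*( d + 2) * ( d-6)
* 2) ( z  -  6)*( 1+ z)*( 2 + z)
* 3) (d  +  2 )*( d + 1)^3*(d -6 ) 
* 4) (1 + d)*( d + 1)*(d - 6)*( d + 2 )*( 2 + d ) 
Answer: 4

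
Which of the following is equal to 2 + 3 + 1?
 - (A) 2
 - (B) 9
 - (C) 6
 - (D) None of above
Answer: C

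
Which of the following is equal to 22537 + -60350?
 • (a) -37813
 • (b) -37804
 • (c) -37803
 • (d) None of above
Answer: a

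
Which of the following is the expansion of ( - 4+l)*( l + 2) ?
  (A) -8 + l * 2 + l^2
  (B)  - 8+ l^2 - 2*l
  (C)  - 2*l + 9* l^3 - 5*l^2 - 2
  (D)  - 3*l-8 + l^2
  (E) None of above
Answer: B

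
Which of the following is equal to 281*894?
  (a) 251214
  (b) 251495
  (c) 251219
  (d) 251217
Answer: a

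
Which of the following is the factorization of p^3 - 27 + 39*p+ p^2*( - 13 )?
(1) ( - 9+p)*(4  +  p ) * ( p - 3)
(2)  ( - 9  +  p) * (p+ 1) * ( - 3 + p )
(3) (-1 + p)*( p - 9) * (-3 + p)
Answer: 3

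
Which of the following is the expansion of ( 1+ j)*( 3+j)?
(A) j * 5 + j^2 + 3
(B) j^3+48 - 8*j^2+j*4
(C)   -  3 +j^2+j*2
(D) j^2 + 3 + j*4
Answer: D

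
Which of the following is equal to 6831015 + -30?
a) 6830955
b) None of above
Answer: b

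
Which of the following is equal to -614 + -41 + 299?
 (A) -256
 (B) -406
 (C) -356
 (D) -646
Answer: C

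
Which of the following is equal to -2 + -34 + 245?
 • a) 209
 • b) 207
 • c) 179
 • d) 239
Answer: a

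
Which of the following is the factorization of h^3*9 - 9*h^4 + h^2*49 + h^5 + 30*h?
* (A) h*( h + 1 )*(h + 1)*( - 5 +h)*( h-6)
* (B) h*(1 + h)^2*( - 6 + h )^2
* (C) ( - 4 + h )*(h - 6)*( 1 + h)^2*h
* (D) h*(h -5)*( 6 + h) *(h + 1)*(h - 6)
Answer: A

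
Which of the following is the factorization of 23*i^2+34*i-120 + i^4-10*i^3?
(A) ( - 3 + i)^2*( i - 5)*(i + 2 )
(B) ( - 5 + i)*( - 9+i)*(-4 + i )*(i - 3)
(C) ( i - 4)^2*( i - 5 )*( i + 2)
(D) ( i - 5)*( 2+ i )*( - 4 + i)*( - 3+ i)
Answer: D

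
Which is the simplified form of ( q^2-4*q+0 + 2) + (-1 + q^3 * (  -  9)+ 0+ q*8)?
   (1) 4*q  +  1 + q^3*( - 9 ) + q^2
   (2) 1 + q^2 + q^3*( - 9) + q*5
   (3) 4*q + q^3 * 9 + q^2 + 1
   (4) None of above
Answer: 1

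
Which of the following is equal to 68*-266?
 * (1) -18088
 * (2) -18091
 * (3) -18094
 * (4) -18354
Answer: 1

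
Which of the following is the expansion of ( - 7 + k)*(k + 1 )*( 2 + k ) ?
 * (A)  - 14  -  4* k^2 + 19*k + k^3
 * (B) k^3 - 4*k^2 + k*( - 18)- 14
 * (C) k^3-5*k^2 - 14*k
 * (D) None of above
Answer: D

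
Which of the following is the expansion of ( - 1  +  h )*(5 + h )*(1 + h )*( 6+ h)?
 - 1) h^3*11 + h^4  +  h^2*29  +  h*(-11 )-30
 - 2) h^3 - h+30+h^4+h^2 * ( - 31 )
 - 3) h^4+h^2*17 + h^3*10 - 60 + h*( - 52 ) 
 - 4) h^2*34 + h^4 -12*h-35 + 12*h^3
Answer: 1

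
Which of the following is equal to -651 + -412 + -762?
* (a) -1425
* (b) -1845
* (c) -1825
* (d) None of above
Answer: c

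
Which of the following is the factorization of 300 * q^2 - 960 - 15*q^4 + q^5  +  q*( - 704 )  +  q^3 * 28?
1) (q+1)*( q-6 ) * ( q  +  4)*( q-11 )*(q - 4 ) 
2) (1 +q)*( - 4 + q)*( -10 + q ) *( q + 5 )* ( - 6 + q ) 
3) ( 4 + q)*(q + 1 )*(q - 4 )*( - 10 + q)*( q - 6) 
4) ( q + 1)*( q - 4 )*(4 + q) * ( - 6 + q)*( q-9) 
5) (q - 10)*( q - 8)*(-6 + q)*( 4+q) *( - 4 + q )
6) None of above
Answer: 3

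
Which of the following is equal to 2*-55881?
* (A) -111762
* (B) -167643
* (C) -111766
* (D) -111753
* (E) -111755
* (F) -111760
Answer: A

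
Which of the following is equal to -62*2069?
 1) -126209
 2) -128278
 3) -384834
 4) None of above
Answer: 2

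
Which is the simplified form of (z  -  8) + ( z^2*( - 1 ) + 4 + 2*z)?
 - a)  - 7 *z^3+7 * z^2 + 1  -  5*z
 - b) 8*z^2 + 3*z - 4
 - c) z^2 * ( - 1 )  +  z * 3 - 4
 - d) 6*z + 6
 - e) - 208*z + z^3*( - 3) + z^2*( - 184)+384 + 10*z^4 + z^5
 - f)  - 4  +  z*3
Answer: c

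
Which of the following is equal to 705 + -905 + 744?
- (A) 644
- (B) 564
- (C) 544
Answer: C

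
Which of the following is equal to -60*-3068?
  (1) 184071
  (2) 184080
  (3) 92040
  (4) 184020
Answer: 2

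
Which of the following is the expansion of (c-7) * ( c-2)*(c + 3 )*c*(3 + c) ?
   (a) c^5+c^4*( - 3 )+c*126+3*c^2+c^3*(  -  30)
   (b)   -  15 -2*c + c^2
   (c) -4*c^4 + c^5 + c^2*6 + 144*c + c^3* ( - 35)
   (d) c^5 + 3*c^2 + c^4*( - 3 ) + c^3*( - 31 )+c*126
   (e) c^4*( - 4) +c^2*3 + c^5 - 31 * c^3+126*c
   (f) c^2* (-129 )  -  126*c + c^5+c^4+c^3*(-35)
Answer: d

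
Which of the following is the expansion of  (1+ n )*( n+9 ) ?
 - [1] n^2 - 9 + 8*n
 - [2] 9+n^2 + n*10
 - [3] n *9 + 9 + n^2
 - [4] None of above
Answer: 2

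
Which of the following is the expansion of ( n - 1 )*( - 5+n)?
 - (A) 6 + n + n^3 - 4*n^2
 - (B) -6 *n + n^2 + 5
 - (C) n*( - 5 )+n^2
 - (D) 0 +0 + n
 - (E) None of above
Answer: B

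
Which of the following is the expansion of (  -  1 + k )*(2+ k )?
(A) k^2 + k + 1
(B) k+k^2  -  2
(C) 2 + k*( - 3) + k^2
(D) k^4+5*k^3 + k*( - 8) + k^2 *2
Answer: B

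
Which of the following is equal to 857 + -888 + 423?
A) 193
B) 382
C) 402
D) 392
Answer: D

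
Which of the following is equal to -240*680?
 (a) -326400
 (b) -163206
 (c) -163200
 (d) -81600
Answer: c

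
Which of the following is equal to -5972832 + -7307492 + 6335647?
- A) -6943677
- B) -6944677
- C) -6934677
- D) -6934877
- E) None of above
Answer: B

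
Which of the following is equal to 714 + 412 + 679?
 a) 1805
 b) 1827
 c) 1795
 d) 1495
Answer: a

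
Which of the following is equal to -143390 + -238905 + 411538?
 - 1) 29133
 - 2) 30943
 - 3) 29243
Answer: 3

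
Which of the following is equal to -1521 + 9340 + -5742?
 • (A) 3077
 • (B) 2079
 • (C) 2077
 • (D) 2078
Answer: C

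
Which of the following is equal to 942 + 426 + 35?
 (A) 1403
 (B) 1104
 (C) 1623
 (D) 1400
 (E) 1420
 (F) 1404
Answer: A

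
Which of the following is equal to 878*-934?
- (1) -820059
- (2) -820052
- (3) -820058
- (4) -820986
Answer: 2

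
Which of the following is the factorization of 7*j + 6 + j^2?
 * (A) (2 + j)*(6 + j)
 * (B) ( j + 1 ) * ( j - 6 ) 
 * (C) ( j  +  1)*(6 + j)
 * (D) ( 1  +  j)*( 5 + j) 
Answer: C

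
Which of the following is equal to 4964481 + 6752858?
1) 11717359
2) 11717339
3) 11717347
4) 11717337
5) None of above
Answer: 2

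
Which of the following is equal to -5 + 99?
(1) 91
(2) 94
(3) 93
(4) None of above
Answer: 2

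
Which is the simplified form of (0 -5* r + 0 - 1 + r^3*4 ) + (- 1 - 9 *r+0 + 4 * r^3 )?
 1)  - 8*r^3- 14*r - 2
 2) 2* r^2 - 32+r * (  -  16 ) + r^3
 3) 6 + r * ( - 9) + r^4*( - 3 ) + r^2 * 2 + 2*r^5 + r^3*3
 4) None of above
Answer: 4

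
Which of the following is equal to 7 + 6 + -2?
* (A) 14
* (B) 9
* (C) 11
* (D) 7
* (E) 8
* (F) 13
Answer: C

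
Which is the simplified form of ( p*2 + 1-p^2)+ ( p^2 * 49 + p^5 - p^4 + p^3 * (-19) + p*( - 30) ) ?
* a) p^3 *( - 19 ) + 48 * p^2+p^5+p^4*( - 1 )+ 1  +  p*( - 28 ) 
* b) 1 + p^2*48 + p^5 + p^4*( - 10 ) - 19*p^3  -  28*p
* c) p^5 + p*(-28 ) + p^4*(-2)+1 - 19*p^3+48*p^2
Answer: a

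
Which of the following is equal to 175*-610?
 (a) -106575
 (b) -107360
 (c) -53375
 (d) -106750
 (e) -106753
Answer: d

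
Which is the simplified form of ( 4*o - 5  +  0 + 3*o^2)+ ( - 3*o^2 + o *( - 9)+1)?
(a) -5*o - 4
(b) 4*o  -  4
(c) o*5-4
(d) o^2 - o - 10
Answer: a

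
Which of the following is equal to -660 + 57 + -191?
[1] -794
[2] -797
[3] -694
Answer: 1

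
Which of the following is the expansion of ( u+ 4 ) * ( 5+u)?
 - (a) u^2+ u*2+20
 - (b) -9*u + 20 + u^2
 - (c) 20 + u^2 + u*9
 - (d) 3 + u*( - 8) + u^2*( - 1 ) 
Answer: c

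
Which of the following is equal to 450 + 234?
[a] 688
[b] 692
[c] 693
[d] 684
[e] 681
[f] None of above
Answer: d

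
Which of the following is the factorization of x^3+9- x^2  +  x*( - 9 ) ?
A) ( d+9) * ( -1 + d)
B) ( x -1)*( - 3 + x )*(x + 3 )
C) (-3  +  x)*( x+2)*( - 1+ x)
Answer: B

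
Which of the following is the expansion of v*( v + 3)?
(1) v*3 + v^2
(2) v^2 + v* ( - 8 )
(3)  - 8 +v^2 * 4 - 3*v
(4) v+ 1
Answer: 1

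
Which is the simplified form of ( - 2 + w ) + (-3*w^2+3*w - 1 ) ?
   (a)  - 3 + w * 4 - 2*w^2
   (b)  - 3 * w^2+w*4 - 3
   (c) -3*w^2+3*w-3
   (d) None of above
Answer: b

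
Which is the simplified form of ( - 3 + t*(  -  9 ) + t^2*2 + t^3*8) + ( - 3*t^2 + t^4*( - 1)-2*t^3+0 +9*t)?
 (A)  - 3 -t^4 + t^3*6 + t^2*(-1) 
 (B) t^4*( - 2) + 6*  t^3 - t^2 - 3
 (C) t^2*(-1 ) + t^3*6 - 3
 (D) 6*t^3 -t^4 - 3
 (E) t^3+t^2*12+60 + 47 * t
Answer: A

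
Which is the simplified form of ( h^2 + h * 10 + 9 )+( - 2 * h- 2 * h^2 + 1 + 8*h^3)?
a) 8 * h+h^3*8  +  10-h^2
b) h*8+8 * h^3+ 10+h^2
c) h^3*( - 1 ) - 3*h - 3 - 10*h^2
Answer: a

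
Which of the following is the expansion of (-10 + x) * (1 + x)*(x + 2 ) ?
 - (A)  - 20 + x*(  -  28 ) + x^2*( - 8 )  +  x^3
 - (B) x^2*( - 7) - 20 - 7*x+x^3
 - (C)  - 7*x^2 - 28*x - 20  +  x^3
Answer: C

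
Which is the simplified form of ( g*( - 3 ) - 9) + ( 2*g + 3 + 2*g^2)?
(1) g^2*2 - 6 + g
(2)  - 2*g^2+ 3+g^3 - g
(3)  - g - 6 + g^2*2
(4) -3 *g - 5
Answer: 3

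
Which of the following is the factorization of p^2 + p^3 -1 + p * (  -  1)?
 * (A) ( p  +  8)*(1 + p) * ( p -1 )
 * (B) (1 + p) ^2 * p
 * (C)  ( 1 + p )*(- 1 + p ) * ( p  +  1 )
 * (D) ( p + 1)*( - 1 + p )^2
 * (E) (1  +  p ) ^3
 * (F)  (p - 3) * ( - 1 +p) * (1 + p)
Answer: C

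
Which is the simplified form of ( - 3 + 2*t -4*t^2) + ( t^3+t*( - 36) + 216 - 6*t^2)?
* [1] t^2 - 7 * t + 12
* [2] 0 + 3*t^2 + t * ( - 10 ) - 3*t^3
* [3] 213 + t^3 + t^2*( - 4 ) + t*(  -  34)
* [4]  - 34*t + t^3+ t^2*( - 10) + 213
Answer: 4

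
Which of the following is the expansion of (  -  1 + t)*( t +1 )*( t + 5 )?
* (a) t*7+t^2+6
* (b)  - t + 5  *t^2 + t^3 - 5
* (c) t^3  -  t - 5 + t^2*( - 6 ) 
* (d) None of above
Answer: b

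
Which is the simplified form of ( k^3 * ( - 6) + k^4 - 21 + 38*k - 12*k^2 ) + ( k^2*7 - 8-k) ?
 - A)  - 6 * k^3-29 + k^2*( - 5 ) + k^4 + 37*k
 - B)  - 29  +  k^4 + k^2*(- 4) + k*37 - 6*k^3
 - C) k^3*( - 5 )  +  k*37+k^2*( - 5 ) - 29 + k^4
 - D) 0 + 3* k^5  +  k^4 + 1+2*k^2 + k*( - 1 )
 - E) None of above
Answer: A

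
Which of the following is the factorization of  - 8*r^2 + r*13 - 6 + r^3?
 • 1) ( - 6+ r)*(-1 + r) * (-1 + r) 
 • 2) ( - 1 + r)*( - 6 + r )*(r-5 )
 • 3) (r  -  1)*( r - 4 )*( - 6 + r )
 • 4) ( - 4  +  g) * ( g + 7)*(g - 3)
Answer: 1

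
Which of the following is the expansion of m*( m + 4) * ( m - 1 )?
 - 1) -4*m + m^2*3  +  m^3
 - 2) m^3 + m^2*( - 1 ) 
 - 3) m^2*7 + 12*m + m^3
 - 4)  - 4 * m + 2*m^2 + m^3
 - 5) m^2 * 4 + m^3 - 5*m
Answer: 1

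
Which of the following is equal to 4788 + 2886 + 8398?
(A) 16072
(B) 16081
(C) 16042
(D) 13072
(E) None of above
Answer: A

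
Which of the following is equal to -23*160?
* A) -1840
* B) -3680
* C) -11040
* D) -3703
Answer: B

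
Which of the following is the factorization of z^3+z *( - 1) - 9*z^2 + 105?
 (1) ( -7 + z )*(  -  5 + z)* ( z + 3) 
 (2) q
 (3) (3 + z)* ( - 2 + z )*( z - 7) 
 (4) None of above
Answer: 1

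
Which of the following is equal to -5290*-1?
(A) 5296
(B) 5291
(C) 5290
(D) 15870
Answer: C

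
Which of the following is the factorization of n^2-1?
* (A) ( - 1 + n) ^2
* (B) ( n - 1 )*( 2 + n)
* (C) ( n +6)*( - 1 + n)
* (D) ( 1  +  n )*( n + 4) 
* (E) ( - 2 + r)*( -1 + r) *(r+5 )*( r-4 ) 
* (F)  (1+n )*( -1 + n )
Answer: F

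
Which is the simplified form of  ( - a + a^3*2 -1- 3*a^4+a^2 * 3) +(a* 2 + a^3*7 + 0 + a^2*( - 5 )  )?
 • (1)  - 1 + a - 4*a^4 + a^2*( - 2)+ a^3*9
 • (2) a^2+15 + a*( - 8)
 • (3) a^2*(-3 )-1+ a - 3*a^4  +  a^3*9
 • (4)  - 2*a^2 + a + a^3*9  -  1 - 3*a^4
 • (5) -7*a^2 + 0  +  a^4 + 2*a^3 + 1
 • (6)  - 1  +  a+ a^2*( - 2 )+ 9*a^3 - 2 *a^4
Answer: 4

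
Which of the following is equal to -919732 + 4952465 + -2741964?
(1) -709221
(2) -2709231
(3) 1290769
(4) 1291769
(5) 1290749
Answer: 3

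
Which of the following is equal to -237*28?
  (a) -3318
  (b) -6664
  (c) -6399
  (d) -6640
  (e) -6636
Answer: e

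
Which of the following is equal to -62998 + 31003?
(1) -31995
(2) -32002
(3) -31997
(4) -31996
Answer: 1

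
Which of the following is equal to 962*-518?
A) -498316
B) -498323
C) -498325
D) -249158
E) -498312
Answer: A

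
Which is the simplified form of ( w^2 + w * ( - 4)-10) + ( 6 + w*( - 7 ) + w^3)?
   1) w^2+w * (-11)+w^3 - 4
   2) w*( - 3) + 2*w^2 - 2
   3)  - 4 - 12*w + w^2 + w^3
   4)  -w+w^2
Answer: 1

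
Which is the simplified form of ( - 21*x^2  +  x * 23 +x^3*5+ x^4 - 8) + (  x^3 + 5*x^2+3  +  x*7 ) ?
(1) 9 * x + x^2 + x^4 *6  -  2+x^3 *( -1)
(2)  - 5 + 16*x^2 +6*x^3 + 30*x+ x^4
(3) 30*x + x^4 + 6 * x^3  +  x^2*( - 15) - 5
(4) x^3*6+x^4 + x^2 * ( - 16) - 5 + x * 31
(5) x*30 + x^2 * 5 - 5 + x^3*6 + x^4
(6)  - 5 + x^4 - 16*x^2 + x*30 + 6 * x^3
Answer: 6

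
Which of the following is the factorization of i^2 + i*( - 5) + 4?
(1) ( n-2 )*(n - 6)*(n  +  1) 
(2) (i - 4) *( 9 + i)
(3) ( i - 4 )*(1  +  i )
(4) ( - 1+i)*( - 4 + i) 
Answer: 4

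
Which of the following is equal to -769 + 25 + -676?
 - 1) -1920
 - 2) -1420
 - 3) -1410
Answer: 2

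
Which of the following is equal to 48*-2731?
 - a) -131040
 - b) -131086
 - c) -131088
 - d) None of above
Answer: c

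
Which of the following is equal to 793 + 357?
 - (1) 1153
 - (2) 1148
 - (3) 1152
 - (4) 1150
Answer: 4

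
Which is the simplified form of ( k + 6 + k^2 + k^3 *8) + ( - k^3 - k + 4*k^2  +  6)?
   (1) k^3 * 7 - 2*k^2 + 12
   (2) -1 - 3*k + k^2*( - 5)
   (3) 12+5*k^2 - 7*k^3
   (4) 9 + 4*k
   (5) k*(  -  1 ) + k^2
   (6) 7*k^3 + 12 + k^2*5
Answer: 6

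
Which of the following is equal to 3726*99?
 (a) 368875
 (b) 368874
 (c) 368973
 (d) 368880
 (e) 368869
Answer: b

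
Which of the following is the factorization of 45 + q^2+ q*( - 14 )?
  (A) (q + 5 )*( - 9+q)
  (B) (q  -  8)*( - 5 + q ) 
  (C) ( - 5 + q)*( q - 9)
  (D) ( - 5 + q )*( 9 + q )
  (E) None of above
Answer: C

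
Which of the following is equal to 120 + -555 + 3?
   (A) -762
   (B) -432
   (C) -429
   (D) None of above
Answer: B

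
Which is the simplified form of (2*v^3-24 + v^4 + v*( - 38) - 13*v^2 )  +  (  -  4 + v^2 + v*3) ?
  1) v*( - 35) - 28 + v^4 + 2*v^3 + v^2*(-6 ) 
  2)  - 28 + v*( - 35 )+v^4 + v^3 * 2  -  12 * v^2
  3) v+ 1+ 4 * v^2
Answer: 2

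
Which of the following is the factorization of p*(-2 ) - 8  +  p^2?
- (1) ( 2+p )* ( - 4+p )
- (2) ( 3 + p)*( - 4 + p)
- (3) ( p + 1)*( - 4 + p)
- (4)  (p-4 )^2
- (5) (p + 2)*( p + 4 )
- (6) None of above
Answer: 1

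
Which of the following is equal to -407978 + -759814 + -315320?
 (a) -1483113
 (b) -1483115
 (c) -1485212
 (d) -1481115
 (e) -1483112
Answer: e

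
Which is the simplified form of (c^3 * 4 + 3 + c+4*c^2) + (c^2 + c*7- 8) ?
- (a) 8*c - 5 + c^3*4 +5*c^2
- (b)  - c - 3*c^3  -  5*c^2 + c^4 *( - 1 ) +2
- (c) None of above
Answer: a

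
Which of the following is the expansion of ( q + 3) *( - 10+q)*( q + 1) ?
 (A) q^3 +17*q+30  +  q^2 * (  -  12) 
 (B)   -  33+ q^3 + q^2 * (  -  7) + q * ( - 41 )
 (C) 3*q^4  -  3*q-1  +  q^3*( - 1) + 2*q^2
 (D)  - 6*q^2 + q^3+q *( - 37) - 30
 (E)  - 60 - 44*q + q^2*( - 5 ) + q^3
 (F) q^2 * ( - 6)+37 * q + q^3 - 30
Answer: D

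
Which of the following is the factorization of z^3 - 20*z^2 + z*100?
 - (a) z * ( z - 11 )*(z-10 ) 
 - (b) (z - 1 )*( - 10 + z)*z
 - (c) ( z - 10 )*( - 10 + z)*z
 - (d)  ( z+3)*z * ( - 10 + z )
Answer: c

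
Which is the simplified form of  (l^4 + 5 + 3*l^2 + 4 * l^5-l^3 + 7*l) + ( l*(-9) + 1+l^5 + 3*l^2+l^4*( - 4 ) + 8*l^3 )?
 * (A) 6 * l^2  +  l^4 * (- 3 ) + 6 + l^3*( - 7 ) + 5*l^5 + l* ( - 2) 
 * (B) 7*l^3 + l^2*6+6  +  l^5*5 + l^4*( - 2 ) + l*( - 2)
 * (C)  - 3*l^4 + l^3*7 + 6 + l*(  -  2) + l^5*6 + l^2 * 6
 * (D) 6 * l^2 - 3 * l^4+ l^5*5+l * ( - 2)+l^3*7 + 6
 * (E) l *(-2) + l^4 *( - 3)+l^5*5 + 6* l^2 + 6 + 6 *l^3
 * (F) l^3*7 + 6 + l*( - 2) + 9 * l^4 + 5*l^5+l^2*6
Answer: D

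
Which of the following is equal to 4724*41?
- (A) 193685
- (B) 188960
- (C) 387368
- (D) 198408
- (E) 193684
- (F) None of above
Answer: E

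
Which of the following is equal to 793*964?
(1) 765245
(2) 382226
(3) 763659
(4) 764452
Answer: 4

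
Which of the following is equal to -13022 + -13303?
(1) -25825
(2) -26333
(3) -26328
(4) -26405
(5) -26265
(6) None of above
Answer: 6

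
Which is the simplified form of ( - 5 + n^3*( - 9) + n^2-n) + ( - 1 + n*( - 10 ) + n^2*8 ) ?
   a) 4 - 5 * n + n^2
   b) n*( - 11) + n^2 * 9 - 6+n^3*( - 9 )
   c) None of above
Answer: b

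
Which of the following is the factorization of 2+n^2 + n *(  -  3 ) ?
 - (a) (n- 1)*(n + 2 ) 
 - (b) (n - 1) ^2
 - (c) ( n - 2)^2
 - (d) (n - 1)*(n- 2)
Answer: d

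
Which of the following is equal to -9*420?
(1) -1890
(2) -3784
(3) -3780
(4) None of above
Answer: 3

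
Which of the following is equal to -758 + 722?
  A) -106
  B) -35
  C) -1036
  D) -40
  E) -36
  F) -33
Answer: E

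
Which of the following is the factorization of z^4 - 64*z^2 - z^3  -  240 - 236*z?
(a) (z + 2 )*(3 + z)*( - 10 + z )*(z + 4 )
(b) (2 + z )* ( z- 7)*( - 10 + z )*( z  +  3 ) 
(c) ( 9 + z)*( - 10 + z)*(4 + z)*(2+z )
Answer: a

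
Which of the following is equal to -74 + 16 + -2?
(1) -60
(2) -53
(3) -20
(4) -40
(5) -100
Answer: 1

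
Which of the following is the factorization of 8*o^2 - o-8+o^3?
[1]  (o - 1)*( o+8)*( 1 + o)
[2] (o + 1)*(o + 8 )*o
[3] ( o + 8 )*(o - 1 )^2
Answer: 1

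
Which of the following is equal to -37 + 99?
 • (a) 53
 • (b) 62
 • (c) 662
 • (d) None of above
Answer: b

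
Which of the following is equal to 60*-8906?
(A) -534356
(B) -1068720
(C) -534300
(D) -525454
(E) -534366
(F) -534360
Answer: F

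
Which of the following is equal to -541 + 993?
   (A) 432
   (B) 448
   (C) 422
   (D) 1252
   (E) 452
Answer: E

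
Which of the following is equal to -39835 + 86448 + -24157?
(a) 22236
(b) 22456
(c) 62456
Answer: b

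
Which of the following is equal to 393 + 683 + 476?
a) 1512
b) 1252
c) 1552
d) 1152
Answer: c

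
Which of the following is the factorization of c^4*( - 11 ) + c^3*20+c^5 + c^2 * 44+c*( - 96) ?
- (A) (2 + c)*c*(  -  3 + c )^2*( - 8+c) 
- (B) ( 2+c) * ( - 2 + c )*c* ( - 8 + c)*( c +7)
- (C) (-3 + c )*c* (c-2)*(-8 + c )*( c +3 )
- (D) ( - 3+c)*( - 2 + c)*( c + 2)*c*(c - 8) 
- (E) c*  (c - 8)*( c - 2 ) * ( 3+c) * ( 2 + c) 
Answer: D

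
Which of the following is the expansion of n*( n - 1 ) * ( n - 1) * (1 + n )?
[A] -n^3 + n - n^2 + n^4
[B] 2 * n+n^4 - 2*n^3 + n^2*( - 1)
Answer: A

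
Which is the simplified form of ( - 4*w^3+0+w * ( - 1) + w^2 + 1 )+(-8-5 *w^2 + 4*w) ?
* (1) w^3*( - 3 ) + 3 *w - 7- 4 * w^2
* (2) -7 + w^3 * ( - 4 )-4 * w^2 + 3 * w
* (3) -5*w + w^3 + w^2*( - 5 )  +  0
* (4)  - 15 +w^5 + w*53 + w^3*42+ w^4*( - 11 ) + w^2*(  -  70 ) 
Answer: 2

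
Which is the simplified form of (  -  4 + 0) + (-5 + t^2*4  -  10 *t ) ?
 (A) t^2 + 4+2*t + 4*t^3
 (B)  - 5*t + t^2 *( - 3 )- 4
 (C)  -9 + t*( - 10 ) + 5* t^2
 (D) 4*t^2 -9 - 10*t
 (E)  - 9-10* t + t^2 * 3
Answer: D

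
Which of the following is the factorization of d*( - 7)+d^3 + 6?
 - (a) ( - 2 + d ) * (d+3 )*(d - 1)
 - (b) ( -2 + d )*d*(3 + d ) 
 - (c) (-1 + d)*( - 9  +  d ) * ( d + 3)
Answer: a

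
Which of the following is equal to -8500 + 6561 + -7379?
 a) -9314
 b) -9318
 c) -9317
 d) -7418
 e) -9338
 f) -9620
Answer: b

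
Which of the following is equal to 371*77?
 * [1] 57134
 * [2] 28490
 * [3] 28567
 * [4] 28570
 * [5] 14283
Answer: 3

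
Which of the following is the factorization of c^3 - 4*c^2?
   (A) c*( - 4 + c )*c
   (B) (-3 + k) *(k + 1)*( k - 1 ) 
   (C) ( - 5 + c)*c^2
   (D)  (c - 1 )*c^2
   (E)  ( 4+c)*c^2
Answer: A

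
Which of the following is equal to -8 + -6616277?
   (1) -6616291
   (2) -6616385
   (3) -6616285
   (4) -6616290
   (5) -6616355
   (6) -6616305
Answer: 3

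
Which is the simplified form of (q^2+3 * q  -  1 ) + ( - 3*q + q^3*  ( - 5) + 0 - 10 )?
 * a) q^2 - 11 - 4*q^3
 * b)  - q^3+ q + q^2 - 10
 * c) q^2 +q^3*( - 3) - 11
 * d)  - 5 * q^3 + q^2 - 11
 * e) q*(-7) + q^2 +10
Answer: d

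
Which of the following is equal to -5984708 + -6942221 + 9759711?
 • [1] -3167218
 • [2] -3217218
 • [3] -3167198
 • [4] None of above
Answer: 1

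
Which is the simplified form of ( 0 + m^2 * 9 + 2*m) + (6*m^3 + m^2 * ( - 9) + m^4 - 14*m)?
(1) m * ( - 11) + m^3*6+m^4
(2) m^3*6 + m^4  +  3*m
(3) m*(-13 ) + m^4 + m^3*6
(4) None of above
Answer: 4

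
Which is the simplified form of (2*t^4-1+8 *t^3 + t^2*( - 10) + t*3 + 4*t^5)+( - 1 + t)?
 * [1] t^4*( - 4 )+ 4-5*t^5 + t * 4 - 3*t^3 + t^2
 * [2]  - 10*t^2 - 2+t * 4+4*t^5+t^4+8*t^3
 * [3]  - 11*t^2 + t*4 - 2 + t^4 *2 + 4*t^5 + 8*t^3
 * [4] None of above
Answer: 4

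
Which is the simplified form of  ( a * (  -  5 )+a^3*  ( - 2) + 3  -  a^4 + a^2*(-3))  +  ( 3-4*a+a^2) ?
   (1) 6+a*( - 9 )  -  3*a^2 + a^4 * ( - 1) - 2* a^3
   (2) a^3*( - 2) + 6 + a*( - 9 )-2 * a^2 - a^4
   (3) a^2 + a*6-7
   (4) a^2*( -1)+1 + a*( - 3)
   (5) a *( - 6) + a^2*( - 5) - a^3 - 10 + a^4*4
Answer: 2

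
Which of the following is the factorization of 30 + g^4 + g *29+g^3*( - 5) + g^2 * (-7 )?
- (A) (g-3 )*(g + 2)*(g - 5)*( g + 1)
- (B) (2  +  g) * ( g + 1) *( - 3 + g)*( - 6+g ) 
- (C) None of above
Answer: A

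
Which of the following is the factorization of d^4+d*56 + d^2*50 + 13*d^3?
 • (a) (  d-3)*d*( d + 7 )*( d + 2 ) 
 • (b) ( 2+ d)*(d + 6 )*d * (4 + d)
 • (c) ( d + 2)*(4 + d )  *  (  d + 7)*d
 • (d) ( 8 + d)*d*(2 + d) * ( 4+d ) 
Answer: c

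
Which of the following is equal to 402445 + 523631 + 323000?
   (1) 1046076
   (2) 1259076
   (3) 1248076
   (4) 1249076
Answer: 4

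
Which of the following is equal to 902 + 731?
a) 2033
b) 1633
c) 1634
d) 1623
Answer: b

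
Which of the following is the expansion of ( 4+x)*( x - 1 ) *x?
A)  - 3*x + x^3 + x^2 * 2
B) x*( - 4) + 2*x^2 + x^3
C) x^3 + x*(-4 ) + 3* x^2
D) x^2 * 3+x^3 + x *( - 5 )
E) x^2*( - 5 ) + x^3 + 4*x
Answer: C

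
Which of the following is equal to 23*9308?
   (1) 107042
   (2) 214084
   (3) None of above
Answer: 2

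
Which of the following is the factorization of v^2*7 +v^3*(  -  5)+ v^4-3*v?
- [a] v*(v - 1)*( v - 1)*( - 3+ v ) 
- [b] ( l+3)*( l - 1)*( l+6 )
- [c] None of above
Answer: a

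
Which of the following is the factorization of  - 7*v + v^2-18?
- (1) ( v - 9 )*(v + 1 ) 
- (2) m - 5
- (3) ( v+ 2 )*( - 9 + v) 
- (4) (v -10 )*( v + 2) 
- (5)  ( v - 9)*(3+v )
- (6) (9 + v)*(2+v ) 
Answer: 3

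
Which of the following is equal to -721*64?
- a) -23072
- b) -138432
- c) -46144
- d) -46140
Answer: c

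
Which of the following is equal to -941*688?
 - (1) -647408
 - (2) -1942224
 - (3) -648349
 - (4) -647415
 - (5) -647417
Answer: 1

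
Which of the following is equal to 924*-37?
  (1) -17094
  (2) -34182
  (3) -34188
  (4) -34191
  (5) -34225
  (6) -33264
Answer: 3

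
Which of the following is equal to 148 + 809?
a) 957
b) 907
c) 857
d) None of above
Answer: a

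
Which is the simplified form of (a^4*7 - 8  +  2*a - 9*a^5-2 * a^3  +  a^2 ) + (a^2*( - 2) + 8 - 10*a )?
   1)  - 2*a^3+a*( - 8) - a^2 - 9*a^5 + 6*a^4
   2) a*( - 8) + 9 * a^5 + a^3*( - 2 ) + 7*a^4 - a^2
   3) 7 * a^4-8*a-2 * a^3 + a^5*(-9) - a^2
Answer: 3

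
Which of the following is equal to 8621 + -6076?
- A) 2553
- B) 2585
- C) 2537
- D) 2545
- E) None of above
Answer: D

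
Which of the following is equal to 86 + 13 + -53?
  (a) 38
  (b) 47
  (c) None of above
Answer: c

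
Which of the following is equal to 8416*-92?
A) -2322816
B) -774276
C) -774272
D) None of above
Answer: C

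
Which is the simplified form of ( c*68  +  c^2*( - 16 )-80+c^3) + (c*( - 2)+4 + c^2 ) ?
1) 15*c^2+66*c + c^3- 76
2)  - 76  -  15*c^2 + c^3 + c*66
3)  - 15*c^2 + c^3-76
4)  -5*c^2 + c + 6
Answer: 2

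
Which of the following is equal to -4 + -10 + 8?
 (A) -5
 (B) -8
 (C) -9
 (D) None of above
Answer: D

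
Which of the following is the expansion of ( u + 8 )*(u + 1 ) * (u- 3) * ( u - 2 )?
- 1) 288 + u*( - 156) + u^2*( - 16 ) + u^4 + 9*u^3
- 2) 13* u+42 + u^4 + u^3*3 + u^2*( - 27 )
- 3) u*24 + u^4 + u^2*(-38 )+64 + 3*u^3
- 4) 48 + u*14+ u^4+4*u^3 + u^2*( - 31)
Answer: 4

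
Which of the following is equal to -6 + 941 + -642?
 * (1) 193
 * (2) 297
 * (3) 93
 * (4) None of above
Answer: 4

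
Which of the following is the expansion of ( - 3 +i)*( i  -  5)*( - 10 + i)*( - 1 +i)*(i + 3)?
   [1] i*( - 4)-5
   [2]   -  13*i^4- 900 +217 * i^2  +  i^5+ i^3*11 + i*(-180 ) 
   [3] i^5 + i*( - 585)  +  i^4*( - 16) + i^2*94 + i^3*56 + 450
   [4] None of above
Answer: 3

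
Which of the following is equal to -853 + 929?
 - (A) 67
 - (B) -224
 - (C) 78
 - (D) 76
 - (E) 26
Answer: D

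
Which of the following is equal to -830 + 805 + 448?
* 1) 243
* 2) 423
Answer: 2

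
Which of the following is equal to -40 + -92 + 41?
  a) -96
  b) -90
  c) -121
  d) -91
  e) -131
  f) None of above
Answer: d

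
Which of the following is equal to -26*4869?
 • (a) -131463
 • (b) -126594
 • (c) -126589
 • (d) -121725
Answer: b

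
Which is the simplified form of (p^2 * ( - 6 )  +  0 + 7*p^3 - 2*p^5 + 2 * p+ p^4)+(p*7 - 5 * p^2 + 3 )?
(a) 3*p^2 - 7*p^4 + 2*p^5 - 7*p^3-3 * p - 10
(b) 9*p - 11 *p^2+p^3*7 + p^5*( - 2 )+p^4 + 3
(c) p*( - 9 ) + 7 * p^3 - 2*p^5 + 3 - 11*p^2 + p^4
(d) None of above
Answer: b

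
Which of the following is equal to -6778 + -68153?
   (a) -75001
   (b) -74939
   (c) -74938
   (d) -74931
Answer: d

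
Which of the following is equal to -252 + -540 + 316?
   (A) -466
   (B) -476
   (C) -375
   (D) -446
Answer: B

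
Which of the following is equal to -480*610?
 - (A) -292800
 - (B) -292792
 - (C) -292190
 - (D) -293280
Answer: A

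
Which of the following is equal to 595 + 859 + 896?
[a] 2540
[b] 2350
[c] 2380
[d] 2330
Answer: b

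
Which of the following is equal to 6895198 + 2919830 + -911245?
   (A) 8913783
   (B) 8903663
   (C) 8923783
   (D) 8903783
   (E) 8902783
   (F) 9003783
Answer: D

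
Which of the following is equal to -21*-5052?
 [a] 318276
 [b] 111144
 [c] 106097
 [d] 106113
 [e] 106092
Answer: e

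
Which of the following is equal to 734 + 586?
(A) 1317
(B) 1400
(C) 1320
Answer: C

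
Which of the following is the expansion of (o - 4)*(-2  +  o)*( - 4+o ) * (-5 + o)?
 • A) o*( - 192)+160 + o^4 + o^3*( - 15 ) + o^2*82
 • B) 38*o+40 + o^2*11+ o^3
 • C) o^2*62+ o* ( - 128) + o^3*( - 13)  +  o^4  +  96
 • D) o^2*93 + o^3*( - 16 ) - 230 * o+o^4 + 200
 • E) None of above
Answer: A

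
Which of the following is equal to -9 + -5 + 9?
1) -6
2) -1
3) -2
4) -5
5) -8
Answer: 4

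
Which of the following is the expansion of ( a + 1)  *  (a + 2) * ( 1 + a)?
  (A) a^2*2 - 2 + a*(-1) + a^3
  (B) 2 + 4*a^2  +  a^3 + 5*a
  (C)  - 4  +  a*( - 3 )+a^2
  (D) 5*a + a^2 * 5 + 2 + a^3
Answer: B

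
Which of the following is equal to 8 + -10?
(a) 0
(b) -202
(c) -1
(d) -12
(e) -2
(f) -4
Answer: e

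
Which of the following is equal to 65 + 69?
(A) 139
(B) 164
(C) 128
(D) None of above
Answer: D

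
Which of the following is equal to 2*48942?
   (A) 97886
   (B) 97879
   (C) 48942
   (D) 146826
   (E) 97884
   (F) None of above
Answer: E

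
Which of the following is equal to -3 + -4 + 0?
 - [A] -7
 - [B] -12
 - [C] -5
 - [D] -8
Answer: A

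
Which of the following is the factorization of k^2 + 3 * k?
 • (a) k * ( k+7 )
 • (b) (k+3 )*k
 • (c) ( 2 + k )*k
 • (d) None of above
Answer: b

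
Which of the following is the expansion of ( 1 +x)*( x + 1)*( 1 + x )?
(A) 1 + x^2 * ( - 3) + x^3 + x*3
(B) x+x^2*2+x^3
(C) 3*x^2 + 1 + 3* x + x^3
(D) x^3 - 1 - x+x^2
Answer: C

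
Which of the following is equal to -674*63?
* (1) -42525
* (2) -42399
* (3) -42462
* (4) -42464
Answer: 3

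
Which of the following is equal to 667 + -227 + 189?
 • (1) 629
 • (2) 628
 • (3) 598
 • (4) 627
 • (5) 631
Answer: 1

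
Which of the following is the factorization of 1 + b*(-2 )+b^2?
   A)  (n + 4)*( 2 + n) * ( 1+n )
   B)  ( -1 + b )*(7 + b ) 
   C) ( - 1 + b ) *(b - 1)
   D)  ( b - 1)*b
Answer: C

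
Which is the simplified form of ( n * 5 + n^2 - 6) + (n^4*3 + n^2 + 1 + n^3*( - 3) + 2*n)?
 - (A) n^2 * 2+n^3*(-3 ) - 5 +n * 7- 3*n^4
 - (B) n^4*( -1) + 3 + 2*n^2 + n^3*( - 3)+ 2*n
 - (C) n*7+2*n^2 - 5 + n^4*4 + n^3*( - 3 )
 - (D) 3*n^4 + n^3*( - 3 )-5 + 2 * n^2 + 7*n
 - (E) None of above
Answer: D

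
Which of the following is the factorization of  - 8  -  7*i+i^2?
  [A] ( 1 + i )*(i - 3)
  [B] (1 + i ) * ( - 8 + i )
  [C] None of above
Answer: B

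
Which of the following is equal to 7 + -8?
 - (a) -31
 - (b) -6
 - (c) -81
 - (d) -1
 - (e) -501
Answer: d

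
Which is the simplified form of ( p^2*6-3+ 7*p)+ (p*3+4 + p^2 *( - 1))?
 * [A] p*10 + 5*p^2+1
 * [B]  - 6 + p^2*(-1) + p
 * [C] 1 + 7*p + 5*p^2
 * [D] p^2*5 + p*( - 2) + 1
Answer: A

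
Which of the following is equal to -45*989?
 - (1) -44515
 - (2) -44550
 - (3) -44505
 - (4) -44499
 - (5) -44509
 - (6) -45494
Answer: 3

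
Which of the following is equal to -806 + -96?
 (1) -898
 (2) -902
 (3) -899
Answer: 2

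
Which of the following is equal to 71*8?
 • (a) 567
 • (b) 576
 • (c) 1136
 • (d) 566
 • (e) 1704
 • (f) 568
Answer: f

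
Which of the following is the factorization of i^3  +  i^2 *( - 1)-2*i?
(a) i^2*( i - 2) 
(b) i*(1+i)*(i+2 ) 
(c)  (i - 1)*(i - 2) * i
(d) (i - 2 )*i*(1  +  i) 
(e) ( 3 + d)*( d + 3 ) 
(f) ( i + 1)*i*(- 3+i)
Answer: d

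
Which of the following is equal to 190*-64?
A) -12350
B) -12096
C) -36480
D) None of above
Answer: D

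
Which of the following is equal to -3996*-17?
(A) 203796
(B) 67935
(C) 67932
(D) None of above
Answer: C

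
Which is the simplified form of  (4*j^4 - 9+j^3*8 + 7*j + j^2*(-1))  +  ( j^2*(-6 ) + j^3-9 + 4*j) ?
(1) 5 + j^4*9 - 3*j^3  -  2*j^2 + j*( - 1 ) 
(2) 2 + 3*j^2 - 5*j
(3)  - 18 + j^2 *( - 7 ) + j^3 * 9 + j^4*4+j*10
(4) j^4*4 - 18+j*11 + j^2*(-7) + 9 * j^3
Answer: 4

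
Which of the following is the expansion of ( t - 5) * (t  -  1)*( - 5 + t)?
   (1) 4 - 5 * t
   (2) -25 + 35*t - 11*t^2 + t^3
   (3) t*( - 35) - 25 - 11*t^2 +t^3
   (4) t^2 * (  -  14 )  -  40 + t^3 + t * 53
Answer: 2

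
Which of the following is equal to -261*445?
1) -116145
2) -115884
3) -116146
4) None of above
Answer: 1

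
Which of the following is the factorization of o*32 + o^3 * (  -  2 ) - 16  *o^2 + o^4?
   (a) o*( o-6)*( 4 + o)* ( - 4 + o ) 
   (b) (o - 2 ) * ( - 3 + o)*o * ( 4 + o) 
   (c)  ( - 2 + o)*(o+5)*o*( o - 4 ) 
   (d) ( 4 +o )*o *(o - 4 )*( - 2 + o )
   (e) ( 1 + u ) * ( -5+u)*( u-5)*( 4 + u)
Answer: d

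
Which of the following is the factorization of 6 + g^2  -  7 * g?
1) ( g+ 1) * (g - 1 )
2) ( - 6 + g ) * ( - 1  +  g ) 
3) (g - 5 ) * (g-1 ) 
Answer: 2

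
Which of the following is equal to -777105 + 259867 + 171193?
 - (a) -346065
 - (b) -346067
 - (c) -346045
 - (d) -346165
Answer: c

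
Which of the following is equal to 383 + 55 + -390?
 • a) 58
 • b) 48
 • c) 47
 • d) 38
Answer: b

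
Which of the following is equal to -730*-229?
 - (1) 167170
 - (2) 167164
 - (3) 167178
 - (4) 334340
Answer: 1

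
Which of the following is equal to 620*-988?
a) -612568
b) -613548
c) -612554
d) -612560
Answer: d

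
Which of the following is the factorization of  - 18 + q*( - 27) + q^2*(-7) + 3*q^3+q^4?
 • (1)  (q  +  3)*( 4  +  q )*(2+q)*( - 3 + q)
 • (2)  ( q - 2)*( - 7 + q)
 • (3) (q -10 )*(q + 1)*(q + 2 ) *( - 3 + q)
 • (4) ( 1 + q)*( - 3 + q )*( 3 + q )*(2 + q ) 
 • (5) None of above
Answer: 4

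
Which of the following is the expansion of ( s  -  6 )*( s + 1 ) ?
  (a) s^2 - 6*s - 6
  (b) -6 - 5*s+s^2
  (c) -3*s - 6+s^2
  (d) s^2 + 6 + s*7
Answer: b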